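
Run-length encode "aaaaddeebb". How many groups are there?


Input: aaaaddeebb
Scanning for consecutive runs:
  Group 1: 'a' x 4 (positions 0-3)
  Group 2: 'd' x 2 (positions 4-5)
  Group 3: 'e' x 2 (positions 6-7)
  Group 4: 'b' x 2 (positions 8-9)
Total groups: 4

4


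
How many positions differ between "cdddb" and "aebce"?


Comparing "cdddb" and "aebce" position by position:
  Position 0: 'c' vs 'a' => DIFFER
  Position 1: 'd' vs 'e' => DIFFER
  Position 2: 'd' vs 'b' => DIFFER
  Position 3: 'd' vs 'c' => DIFFER
  Position 4: 'b' vs 'e' => DIFFER
Positions that differ: 5

5


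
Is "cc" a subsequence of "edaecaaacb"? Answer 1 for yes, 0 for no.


Check if "cc" is a subsequence of "edaecaaacb"
Greedy scan:
  Position 0 ('e'): no match needed
  Position 1 ('d'): no match needed
  Position 2 ('a'): no match needed
  Position 3 ('e'): no match needed
  Position 4 ('c'): matches sub[0] = 'c'
  Position 5 ('a'): no match needed
  Position 6 ('a'): no match needed
  Position 7 ('a'): no match needed
  Position 8 ('c'): matches sub[1] = 'c'
  Position 9 ('b'): no match needed
All 2 characters matched => is a subsequence

1


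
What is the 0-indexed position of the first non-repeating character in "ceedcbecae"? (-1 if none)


Input: ceedcbecae
Character frequencies:
  'a': 1
  'b': 1
  'c': 3
  'd': 1
  'e': 4
Scanning left to right for freq == 1:
  Position 0 ('c'): freq=3, skip
  Position 1 ('e'): freq=4, skip
  Position 2 ('e'): freq=4, skip
  Position 3 ('d'): unique! => answer = 3

3


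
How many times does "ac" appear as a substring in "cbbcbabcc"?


Searching for "ac" in "cbbcbabcc"
Scanning each position:
  Position 0: "cb" => no
  Position 1: "bb" => no
  Position 2: "bc" => no
  Position 3: "cb" => no
  Position 4: "ba" => no
  Position 5: "ab" => no
  Position 6: "bc" => no
  Position 7: "cc" => no
Total occurrences: 0

0


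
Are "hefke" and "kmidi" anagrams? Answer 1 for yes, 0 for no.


Strings: "hefke", "kmidi"
Sorted first:  eefhk
Sorted second: diikm
Differ at position 0: 'e' vs 'd' => not anagrams

0


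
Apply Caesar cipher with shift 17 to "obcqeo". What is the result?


Caesar cipher: shift "obcqeo" by 17
  'o' (pos 14) + 17 = pos 5 = 'f'
  'b' (pos 1) + 17 = pos 18 = 's'
  'c' (pos 2) + 17 = pos 19 = 't'
  'q' (pos 16) + 17 = pos 7 = 'h'
  'e' (pos 4) + 17 = pos 21 = 'v'
  'o' (pos 14) + 17 = pos 5 = 'f'
Result: fsthvf

fsthvf


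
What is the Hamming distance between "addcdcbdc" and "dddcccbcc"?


Comparing "addcdcbdc" and "dddcccbcc" position by position:
  Position 0: 'a' vs 'd' => differ
  Position 1: 'd' vs 'd' => same
  Position 2: 'd' vs 'd' => same
  Position 3: 'c' vs 'c' => same
  Position 4: 'd' vs 'c' => differ
  Position 5: 'c' vs 'c' => same
  Position 6: 'b' vs 'b' => same
  Position 7: 'd' vs 'c' => differ
  Position 8: 'c' vs 'c' => same
Total differences (Hamming distance): 3

3


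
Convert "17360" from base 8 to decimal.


Input: "17360" in base 8
Positional expansion:
  Digit '1' (value 1) x 8^4 = 4096
  Digit '7' (value 7) x 8^3 = 3584
  Digit '3' (value 3) x 8^2 = 192
  Digit '6' (value 6) x 8^1 = 48
  Digit '0' (value 0) x 8^0 = 0
Sum = 7920

7920


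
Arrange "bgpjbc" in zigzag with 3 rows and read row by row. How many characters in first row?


Zigzag "bgpjbc" into 3 rows:
Placing characters:
  'b' => row 0
  'g' => row 1
  'p' => row 2
  'j' => row 1
  'b' => row 0
  'c' => row 1
Rows:
  Row 0: "bb"
  Row 1: "gjc"
  Row 2: "p"
First row length: 2

2


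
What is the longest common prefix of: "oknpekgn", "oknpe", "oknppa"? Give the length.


Words: oknpekgn, oknpe, oknppa
  Position 0: all 'o' => match
  Position 1: all 'k' => match
  Position 2: all 'n' => match
  Position 3: all 'p' => match
  Position 4: ('e', 'e', 'p') => mismatch, stop
LCP = "oknp" (length 4)

4


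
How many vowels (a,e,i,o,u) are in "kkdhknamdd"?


Input: kkdhknamdd
Checking each character:
  'k' at position 0: consonant
  'k' at position 1: consonant
  'd' at position 2: consonant
  'h' at position 3: consonant
  'k' at position 4: consonant
  'n' at position 5: consonant
  'a' at position 6: vowel (running total: 1)
  'm' at position 7: consonant
  'd' at position 8: consonant
  'd' at position 9: consonant
Total vowels: 1

1


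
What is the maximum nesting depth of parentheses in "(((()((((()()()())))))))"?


Input: "(((()((((()()()())))))))"
Tracking depth:
  Position 0 '(': depth becomes 1
  Position 1 '(': depth becomes 2
  Position 2 '(': depth becomes 3
  Position 3 '(': depth becomes 4
  Position 4 ')': depth becomes 3
  Position 5 '(': depth becomes 4
  Position 6 '(': depth becomes 5
  Position 7 '(': depth becomes 6
  Position 8 '(': depth becomes 7
  Position 9 '(': depth becomes 8
  Position 10 ')': depth becomes 7
  Position 11 '(': depth becomes 8
  Position 12 ')': depth becomes 7
  Position 13 '(': depth becomes 8
  Position 14 ')': depth becomes 7
  Position 15 '(': depth becomes 8
  Position 16 ')': depth becomes 7
  Position 17 ')': depth becomes 6
  Position 18 ')': depth becomes 5
  Position 19 ')': depth becomes 4
  Position 20 ')': depth becomes 3
  Position 21 ')': depth becomes 2
  Position 22 ')': depth becomes 1
  Position 23 ')': depth becomes 0
Maximum depth reached: 8

8


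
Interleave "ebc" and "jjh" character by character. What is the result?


Interleaving "ebc" and "jjh":
  Position 0: 'e' from first, 'j' from second => "ej"
  Position 1: 'b' from first, 'j' from second => "bj"
  Position 2: 'c' from first, 'h' from second => "ch"
Result: ejbjch

ejbjch


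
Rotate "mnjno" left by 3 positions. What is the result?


Input: "mnjno", rotate left by 3
First 3 characters: "mnj"
Remaining characters: "no"
Concatenate remaining + first: "no" + "mnj" = "nomnj"

nomnj


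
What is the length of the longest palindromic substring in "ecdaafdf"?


Input: "ecdaafdf"
Checking substrings for palindromes:
  [5:8] "fdf" (len 3) => palindrome
  [3:5] "aa" (len 2) => palindrome
Longest palindromic substring: "fdf" with length 3

3


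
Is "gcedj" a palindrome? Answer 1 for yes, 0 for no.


Input: gcedj
Reversed: jdecg
  Compare pos 0 ('g') with pos 4 ('j'): MISMATCH
  Compare pos 1 ('c') with pos 3 ('d'): MISMATCH
Result: not a palindrome

0


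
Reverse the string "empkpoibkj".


Input: empkpoibkj
Reading characters right to left:
  Position 9: 'j'
  Position 8: 'k'
  Position 7: 'b'
  Position 6: 'i'
  Position 5: 'o'
  Position 4: 'p'
  Position 3: 'k'
  Position 2: 'p'
  Position 1: 'm'
  Position 0: 'e'
Reversed: jkbiopkpme

jkbiopkpme


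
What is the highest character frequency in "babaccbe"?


Input: babaccbe
Character counts:
  'a': 2
  'b': 3
  'c': 2
  'e': 1
Maximum frequency: 3

3


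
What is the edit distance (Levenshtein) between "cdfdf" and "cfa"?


Computing edit distance: "cdfdf" -> "cfa"
DP table:
           c    f    a
      0    1    2    3
  c   1    0    1    2
  d   2    1    1    2
  f   3    2    1    2
  d   4    3    2    2
  f   5    4    3    3
Edit distance = dp[5][3] = 3

3


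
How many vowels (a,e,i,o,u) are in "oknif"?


Input: oknif
Checking each character:
  'o' at position 0: vowel (running total: 1)
  'k' at position 1: consonant
  'n' at position 2: consonant
  'i' at position 3: vowel (running total: 2)
  'f' at position 4: consonant
Total vowels: 2

2


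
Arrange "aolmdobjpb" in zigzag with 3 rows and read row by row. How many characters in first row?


Zigzag "aolmdobjpb" into 3 rows:
Placing characters:
  'a' => row 0
  'o' => row 1
  'l' => row 2
  'm' => row 1
  'd' => row 0
  'o' => row 1
  'b' => row 2
  'j' => row 1
  'p' => row 0
  'b' => row 1
Rows:
  Row 0: "adp"
  Row 1: "omojb"
  Row 2: "lb"
First row length: 3

3


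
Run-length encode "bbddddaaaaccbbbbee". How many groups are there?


Input: bbddddaaaaccbbbbee
Scanning for consecutive runs:
  Group 1: 'b' x 2 (positions 0-1)
  Group 2: 'd' x 4 (positions 2-5)
  Group 3: 'a' x 4 (positions 6-9)
  Group 4: 'c' x 2 (positions 10-11)
  Group 5: 'b' x 4 (positions 12-15)
  Group 6: 'e' x 2 (positions 16-17)
Total groups: 6

6


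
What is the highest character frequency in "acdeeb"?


Input: acdeeb
Character counts:
  'a': 1
  'b': 1
  'c': 1
  'd': 1
  'e': 2
Maximum frequency: 2

2


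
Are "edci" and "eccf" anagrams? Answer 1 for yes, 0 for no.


Strings: "edci", "eccf"
Sorted first:  cdei
Sorted second: ccef
Differ at position 1: 'd' vs 'c' => not anagrams

0


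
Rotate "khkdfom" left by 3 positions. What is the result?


Input: "khkdfom", rotate left by 3
First 3 characters: "khk"
Remaining characters: "dfom"
Concatenate remaining + first: "dfom" + "khk" = "dfomkhk"

dfomkhk


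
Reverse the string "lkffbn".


Input: lkffbn
Reading characters right to left:
  Position 5: 'n'
  Position 4: 'b'
  Position 3: 'f'
  Position 2: 'f'
  Position 1: 'k'
  Position 0: 'l'
Reversed: nbffkl

nbffkl


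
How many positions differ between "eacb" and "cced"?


Comparing "eacb" and "cced" position by position:
  Position 0: 'e' vs 'c' => DIFFER
  Position 1: 'a' vs 'c' => DIFFER
  Position 2: 'c' vs 'e' => DIFFER
  Position 3: 'b' vs 'd' => DIFFER
Positions that differ: 4

4


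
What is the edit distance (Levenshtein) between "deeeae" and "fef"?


Computing edit distance: "deeeae" -> "fef"
DP table:
           f    e    f
      0    1    2    3
  d   1    1    2    3
  e   2    2    1    2
  e   3    3    2    2
  e   4    4    3    3
  a   5    5    4    4
  e   6    6    5    5
Edit distance = dp[6][3] = 5

5


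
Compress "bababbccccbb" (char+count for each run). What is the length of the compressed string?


Input: bababbccccbb
Runs:
  'b' x 1 => "b1"
  'a' x 1 => "a1"
  'b' x 1 => "b1"
  'a' x 1 => "a1"
  'b' x 2 => "b2"
  'c' x 4 => "c4"
  'b' x 2 => "b2"
Compressed: "b1a1b1a1b2c4b2"
Compressed length: 14

14


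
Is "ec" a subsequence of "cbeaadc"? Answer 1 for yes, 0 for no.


Check if "ec" is a subsequence of "cbeaadc"
Greedy scan:
  Position 0 ('c'): no match needed
  Position 1 ('b'): no match needed
  Position 2 ('e'): matches sub[0] = 'e'
  Position 3 ('a'): no match needed
  Position 4 ('a'): no match needed
  Position 5 ('d'): no match needed
  Position 6 ('c'): matches sub[1] = 'c'
All 2 characters matched => is a subsequence

1


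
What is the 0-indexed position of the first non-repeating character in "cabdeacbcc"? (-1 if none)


Input: cabdeacbcc
Character frequencies:
  'a': 2
  'b': 2
  'c': 4
  'd': 1
  'e': 1
Scanning left to right for freq == 1:
  Position 0 ('c'): freq=4, skip
  Position 1 ('a'): freq=2, skip
  Position 2 ('b'): freq=2, skip
  Position 3 ('d'): unique! => answer = 3

3


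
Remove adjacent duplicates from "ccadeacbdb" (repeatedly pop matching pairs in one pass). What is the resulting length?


Input: ccadeacbdb
Stack-based adjacent duplicate removal:
  Read 'c': push. Stack: c
  Read 'c': matches stack top 'c' => pop. Stack: (empty)
  Read 'a': push. Stack: a
  Read 'd': push. Stack: ad
  Read 'e': push. Stack: ade
  Read 'a': push. Stack: adea
  Read 'c': push. Stack: adeac
  Read 'b': push. Stack: adeacb
  Read 'd': push. Stack: adeacbd
  Read 'b': push. Stack: adeacbdb
Final stack: "adeacbdb" (length 8)

8


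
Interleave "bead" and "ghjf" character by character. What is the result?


Interleaving "bead" and "ghjf":
  Position 0: 'b' from first, 'g' from second => "bg"
  Position 1: 'e' from first, 'h' from second => "eh"
  Position 2: 'a' from first, 'j' from second => "aj"
  Position 3: 'd' from first, 'f' from second => "df"
Result: bgehajdf

bgehajdf


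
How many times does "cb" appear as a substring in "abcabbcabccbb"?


Searching for "cb" in "abcabbcabccbb"
Scanning each position:
  Position 0: "ab" => no
  Position 1: "bc" => no
  Position 2: "ca" => no
  Position 3: "ab" => no
  Position 4: "bb" => no
  Position 5: "bc" => no
  Position 6: "ca" => no
  Position 7: "ab" => no
  Position 8: "bc" => no
  Position 9: "cc" => no
  Position 10: "cb" => MATCH
  Position 11: "bb" => no
Total occurrences: 1

1


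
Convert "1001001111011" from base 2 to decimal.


Input: "1001001111011" in base 2
Positional expansion:
  Digit '1' (value 1) x 2^12 = 4096
  Digit '0' (value 0) x 2^11 = 0
  Digit '0' (value 0) x 2^10 = 0
  Digit '1' (value 1) x 2^9 = 512
  Digit '0' (value 0) x 2^8 = 0
  Digit '0' (value 0) x 2^7 = 0
  Digit '1' (value 1) x 2^6 = 64
  Digit '1' (value 1) x 2^5 = 32
  Digit '1' (value 1) x 2^4 = 16
  Digit '1' (value 1) x 2^3 = 8
  Digit '0' (value 0) x 2^2 = 0
  Digit '1' (value 1) x 2^1 = 2
  Digit '1' (value 1) x 2^0 = 1
Sum = 4731

4731


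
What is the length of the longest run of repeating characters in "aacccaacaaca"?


Input: "aacccaacaaca"
Scanning for longest run:
  Position 1 ('a'): continues run of 'a', length=2
  Position 2 ('c'): new char, reset run to 1
  Position 3 ('c'): continues run of 'c', length=2
  Position 4 ('c'): continues run of 'c', length=3
  Position 5 ('a'): new char, reset run to 1
  Position 6 ('a'): continues run of 'a', length=2
  Position 7 ('c'): new char, reset run to 1
  Position 8 ('a'): new char, reset run to 1
  Position 9 ('a'): continues run of 'a', length=2
  Position 10 ('c'): new char, reset run to 1
  Position 11 ('a'): new char, reset run to 1
Longest run: 'c' with length 3

3


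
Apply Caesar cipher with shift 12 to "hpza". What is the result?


Caesar cipher: shift "hpza" by 12
  'h' (pos 7) + 12 = pos 19 = 't'
  'p' (pos 15) + 12 = pos 1 = 'b'
  'z' (pos 25) + 12 = pos 11 = 'l'
  'a' (pos 0) + 12 = pos 12 = 'm'
Result: tblm

tblm


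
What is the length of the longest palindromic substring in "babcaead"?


Input: "babcaead"
Checking substrings for palindromes:
  [0:3] "bab" (len 3) => palindrome
  [4:7] "aea" (len 3) => palindrome
Longest palindromic substring: "bab" with length 3

3


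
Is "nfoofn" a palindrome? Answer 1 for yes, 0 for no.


Input: nfoofn
Reversed: nfoofn
  Compare pos 0 ('n') with pos 5 ('n'): match
  Compare pos 1 ('f') with pos 4 ('f'): match
  Compare pos 2 ('o') with pos 3 ('o'): match
Result: palindrome

1


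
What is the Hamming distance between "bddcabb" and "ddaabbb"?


Comparing "bddcabb" and "ddaabbb" position by position:
  Position 0: 'b' vs 'd' => differ
  Position 1: 'd' vs 'd' => same
  Position 2: 'd' vs 'a' => differ
  Position 3: 'c' vs 'a' => differ
  Position 4: 'a' vs 'b' => differ
  Position 5: 'b' vs 'b' => same
  Position 6: 'b' vs 'b' => same
Total differences (Hamming distance): 4

4


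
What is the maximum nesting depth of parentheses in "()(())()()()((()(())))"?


Input: "()(())()()()((()(())))"
Tracking depth:
  Position 0 '(': depth becomes 1
  Position 1 ')': depth becomes 0
  Position 2 '(': depth becomes 1
  Position 3 '(': depth becomes 2
  Position 4 ')': depth becomes 1
  Position 5 ')': depth becomes 0
  Position 6 '(': depth becomes 1
  Position 7 ')': depth becomes 0
  Position 8 '(': depth becomes 1
  Position 9 ')': depth becomes 0
  Position 10 '(': depth becomes 1
  Position 11 ')': depth becomes 0
  Position 12 '(': depth becomes 1
  Position 13 '(': depth becomes 2
  Position 14 '(': depth becomes 3
  Position 15 ')': depth becomes 2
  Position 16 '(': depth becomes 3
  Position 17 '(': depth becomes 4
  Position 18 ')': depth becomes 3
  Position 19 ')': depth becomes 2
  Position 20 ')': depth becomes 1
  Position 21 ')': depth becomes 0
Maximum depth reached: 4

4


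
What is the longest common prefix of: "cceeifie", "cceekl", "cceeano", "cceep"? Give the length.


Words: cceeifie, cceekl, cceeano, cceep
  Position 0: all 'c' => match
  Position 1: all 'c' => match
  Position 2: all 'e' => match
  Position 3: all 'e' => match
  Position 4: ('i', 'k', 'a', 'p') => mismatch, stop
LCP = "ccee" (length 4)

4


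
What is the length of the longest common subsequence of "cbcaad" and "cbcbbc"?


LCS of "cbcaad" and "cbcbbc"
DP table:
           c    b    c    b    b    c
      0    0    0    0    0    0    0
  c   0    1    1    1    1    1    1
  b   0    1    2    2    2    2    2
  c   0    1    2    3    3    3    3
  a   0    1    2    3    3    3    3
  a   0    1    2    3    3    3    3
  d   0    1    2    3    3    3    3
LCS length = dp[6][6] = 3

3


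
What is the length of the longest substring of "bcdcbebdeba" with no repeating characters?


Input: "bcdcbebdeba"
Sliding window (track last position of each char):
  Position 0 ('b'): window [0,0] length 1 -- new best
  Position 1 ('c'): window [0,1] length 2 -- new best
  Position 2 ('d'): window [0,2] length 3 -- new best
  Position 3 ('c'): repeat (last at 1), move window start to 2
  Position 3 ('c'): window [2,3] length 2
  Position 4 ('b'): window [2,4] length 3
  Position 5 ('e'): window [2,5] length 4 -- new best
  Position 6 ('b'): repeat (last at 4), move window start to 5
  Position 6 ('b'): window [5,6] length 2
  Position 7 ('d'): window [5,7] length 3
  Position 8 ('e'): repeat (last at 5), move window start to 6
  Position 8 ('e'): window [6,8] length 3
  Position 9 ('b'): repeat (last at 6), move window start to 7
  Position 9 ('b'): window [7,9] length 3
  Position 10 ('a'): window [7,10] length 4
Longest substring with no repeats: "dcbe" with length 4

4


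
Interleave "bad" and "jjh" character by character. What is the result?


Interleaving "bad" and "jjh":
  Position 0: 'b' from first, 'j' from second => "bj"
  Position 1: 'a' from first, 'j' from second => "aj"
  Position 2: 'd' from first, 'h' from second => "dh"
Result: bjajdh

bjajdh


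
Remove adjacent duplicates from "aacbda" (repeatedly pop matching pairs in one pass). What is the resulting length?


Input: aacbda
Stack-based adjacent duplicate removal:
  Read 'a': push. Stack: a
  Read 'a': matches stack top 'a' => pop. Stack: (empty)
  Read 'c': push. Stack: c
  Read 'b': push. Stack: cb
  Read 'd': push. Stack: cbd
  Read 'a': push. Stack: cbda
Final stack: "cbda" (length 4)

4


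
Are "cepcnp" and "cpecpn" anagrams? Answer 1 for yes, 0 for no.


Strings: "cepcnp", "cpecpn"
Sorted first:  ccenpp
Sorted second: ccenpp
Sorted forms match => anagrams

1


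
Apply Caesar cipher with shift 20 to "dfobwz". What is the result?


Caesar cipher: shift "dfobwz" by 20
  'd' (pos 3) + 20 = pos 23 = 'x'
  'f' (pos 5) + 20 = pos 25 = 'z'
  'o' (pos 14) + 20 = pos 8 = 'i'
  'b' (pos 1) + 20 = pos 21 = 'v'
  'w' (pos 22) + 20 = pos 16 = 'q'
  'z' (pos 25) + 20 = pos 19 = 't'
Result: xzivqt

xzivqt


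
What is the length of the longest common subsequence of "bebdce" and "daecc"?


LCS of "bebdce" and "daecc"
DP table:
           d    a    e    c    c
      0    0    0    0    0    0
  b   0    0    0    0    0    0
  e   0    0    0    1    1    1
  b   0    0    0    1    1    1
  d   0    1    1    1    1    1
  c   0    1    1    1    2    2
  e   0    1    1    2    2    2
LCS length = dp[6][5] = 2

2


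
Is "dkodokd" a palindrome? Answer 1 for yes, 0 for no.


Input: dkodokd
Reversed: dkodokd
  Compare pos 0 ('d') with pos 6 ('d'): match
  Compare pos 1 ('k') with pos 5 ('k'): match
  Compare pos 2 ('o') with pos 4 ('o'): match
Result: palindrome

1


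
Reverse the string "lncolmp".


Input: lncolmp
Reading characters right to left:
  Position 6: 'p'
  Position 5: 'm'
  Position 4: 'l'
  Position 3: 'o'
  Position 2: 'c'
  Position 1: 'n'
  Position 0: 'l'
Reversed: pmlocnl

pmlocnl


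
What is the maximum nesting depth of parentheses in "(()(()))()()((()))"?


Input: "(()(()))()()((()))"
Tracking depth:
  Position 0 '(': depth becomes 1
  Position 1 '(': depth becomes 2
  Position 2 ')': depth becomes 1
  Position 3 '(': depth becomes 2
  Position 4 '(': depth becomes 3
  Position 5 ')': depth becomes 2
  Position 6 ')': depth becomes 1
  Position 7 ')': depth becomes 0
  Position 8 '(': depth becomes 1
  Position 9 ')': depth becomes 0
  Position 10 '(': depth becomes 1
  Position 11 ')': depth becomes 0
  Position 12 '(': depth becomes 1
  Position 13 '(': depth becomes 2
  Position 14 '(': depth becomes 3
  Position 15 ')': depth becomes 2
  Position 16 ')': depth becomes 1
  Position 17 ')': depth becomes 0
Maximum depth reached: 3

3


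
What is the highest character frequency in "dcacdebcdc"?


Input: dcacdebcdc
Character counts:
  'a': 1
  'b': 1
  'c': 4
  'd': 3
  'e': 1
Maximum frequency: 4

4


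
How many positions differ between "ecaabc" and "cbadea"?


Comparing "ecaabc" and "cbadea" position by position:
  Position 0: 'e' vs 'c' => DIFFER
  Position 1: 'c' vs 'b' => DIFFER
  Position 2: 'a' vs 'a' => same
  Position 3: 'a' vs 'd' => DIFFER
  Position 4: 'b' vs 'e' => DIFFER
  Position 5: 'c' vs 'a' => DIFFER
Positions that differ: 5

5


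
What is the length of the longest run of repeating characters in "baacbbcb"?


Input: "baacbbcb"
Scanning for longest run:
  Position 1 ('a'): new char, reset run to 1
  Position 2 ('a'): continues run of 'a', length=2
  Position 3 ('c'): new char, reset run to 1
  Position 4 ('b'): new char, reset run to 1
  Position 5 ('b'): continues run of 'b', length=2
  Position 6 ('c'): new char, reset run to 1
  Position 7 ('b'): new char, reset run to 1
Longest run: 'a' with length 2

2


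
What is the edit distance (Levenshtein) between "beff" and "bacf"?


Computing edit distance: "beff" -> "bacf"
DP table:
           b    a    c    f
      0    1    2    3    4
  b   1    0    1    2    3
  e   2    1    1    2    3
  f   3    2    2    2    2
  f   4    3    3    3    2
Edit distance = dp[4][4] = 2

2


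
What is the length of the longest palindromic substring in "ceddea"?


Input: "ceddea"
Checking substrings for palindromes:
  [1:5] "edde" (len 4) => palindrome
  [2:4] "dd" (len 2) => palindrome
Longest palindromic substring: "edde" with length 4

4


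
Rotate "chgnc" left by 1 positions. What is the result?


Input: "chgnc", rotate left by 1
First 1 characters: "c"
Remaining characters: "hgnc"
Concatenate remaining + first: "hgnc" + "c" = "hgncc"

hgncc


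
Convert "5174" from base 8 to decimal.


Input: "5174" in base 8
Positional expansion:
  Digit '5' (value 5) x 8^3 = 2560
  Digit '1' (value 1) x 8^2 = 64
  Digit '7' (value 7) x 8^1 = 56
  Digit '4' (value 4) x 8^0 = 4
Sum = 2684

2684


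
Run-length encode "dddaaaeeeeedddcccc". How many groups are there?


Input: dddaaaeeeeedddcccc
Scanning for consecutive runs:
  Group 1: 'd' x 3 (positions 0-2)
  Group 2: 'a' x 3 (positions 3-5)
  Group 3: 'e' x 5 (positions 6-10)
  Group 4: 'd' x 3 (positions 11-13)
  Group 5: 'c' x 4 (positions 14-17)
Total groups: 5

5


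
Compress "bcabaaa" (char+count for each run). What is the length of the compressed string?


Input: bcabaaa
Runs:
  'b' x 1 => "b1"
  'c' x 1 => "c1"
  'a' x 1 => "a1"
  'b' x 1 => "b1"
  'a' x 3 => "a3"
Compressed: "b1c1a1b1a3"
Compressed length: 10

10


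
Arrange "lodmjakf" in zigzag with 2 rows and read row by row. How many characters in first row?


Zigzag "lodmjakf" into 2 rows:
Placing characters:
  'l' => row 0
  'o' => row 1
  'd' => row 0
  'm' => row 1
  'j' => row 0
  'a' => row 1
  'k' => row 0
  'f' => row 1
Rows:
  Row 0: "ldjk"
  Row 1: "omaf"
First row length: 4

4


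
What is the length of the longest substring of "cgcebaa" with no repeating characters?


Input: "cgcebaa"
Sliding window (track last position of each char):
  Position 0 ('c'): window [0,0] length 1 -- new best
  Position 1 ('g'): window [0,1] length 2 -- new best
  Position 2 ('c'): repeat (last at 0), move window start to 1
  Position 2 ('c'): window [1,2] length 2
  Position 3 ('e'): window [1,3] length 3 -- new best
  Position 4 ('b'): window [1,4] length 4 -- new best
  Position 5 ('a'): window [1,5] length 5 -- new best
  Position 6 ('a'): repeat (last at 5), move window start to 6
  Position 6 ('a'): window [6,6] length 1
Longest substring with no repeats: "gceba" with length 5

5


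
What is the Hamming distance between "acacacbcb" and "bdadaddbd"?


Comparing "acacacbcb" and "bdadaddbd" position by position:
  Position 0: 'a' vs 'b' => differ
  Position 1: 'c' vs 'd' => differ
  Position 2: 'a' vs 'a' => same
  Position 3: 'c' vs 'd' => differ
  Position 4: 'a' vs 'a' => same
  Position 5: 'c' vs 'd' => differ
  Position 6: 'b' vs 'd' => differ
  Position 7: 'c' vs 'b' => differ
  Position 8: 'b' vs 'd' => differ
Total differences (Hamming distance): 7

7


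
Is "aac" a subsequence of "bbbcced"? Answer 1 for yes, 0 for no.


Check if "aac" is a subsequence of "bbbcced"
Greedy scan:
  Position 0 ('b'): no match needed
  Position 1 ('b'): no match needed
  Position 2 ('b'): no match needed
  Position 3 ('c'): no match needed
  Position 4 ('c'): no match needed
  Position 5 ('e'): no match needed
  Position 6 ('d'): no match needed
Only matched 0/3 characters => not a subsequence

0


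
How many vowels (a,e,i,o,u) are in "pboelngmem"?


Input: pboelngmem
Checking each character:
  'p' at position 0: consonant
  'b' at position 1: consonant
  'o' at position 2: vowel (running total: 1)
  'e' at position 3: vowel (running total: 2)
  'l' at position 4: consonant
  'n' at position 5: consonant
  'g' at position 6: consonant
  'm' at position 7: consonant
  'e' at position 8: vowel (running total: 3)
  'm' at position 9: consonant
Total vowels: 3

3


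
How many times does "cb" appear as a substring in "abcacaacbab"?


Searching for "cb" in "abcacaacbab"
Scanning each position:
  Position 0: "ab" => no
  Position 1: "bc" => no
  Position 2: "ca" => no
  Position 3: "ac" => no
  Position 4: "ca" => no
  Position 5: "aa" => no
  Position 6: "ac" => no
  Position 7: "cb" => MATCH
  Position 8: "ba" => no
  Position 9: "ab" => no
Total occurrences: 1

1


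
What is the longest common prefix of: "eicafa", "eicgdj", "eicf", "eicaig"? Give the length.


Words: eicafa, eicgdj, eicf, eicaig
  Position 0: all 'e' => match
  Position 1: all 'i' => match
  Position 2: all 'c' => match
  Position 3: ('a', 'g', 'f', 'a') => mismatch, stop
LCP = "eic" (length 3)

3


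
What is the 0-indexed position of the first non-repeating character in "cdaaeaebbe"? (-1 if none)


Input: cdaaeaebbe
Character frequencies:
  'a': 3
  'b': 2
  'c': 1
  'd': 1
  'e': 3
Scanning left to right for freq == 1:
  Position 0 ('c'): unique! => answer = 0

0


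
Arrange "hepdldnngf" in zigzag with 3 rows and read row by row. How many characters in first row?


Zigzag "hepdldnngf" into 3 rows:
Placing characters:
  'h' => row 0
  'e' => row 1
  'p' => row 2
  'd' => row 1
  'l' => row 0
  'd' => row 1
  'n' => row 2
  'n' => row 1
  'g' => row 0
  'f' => row 1
Rows:
  Row 0: "hlg"
  Row 1: "eddnf"
  Row 2: "pn"
First row length: 3

3


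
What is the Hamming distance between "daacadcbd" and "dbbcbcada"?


Comparing "daacadcbd" and "dbbcbcada" position by position:
  Position 0: 'd' vs 'd' => same
  Position 1: 'a' vs 'b' => differ
  Position 2: 'a' vs 'b' => differ
  Position 3: 'c' vs 'c' => same
  Position 4: 'a' vs 'b' => differ
  Position 5: 'd' vs 'c' => differ
  Position 6: 'c' vs 'a' => differ
  Position 7: 'b' vs 'd' => differ
  Position 8: 'd' vs 'a' => differ
Total differences (Hamming distance): 7

7


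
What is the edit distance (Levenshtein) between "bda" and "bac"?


Computing edit distance: "bda" -> "bac"
DP table:
           b    a    c
      0    1    2    3
  b   1    0    1    2
  d   2    1    1    2
  a   3    2    1    2
Edit distance = dp[3][3] = 2

2


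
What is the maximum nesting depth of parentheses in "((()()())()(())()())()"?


Input: "((()()())()(())()())()"
Tracking depth:
  Position 0 '(': depth becomes 1
  Position 1 '(': depth becomes 2
  Position 2 '(': depth becomes 3
  Position 3 ')': depth becomes 2
  Position 4 '(': depth becomes 3
  Position 5 ')': depth becomes 2
  Position 6 '(': depth becomes 3
  Position 7 ')': depth becomes 2
  Position 8 ')': depth becomes 1
  Position 9 '(': depth becomes 2
  Position 10 ')': depth becomes 1
  Position 11 '(': depth becomes 2
  Position 12 '(': depth becomes 3
  Position 13 ')': depth becomes 2
  Position 14 ')': depth becomes 1
  Position 15 '(': depth becomes 2
  Position 16 ')': depth becomes 1
  Position 17 '(': depth becomes 2
  Position 18 ')': depth becomes 1
  Position 19 ')': depth becomes 0
  Position 20 '(': depth becomes 1
  Position 21 ')': depth becomes 0
Maximum depth reached: 3

3


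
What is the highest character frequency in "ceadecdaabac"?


Input: ceadecdaabac
Character counts:
  'a': 4
  'b': 1
  'c': 3
  'd': 2
  'e': 2
Maximum frequency: 4

4


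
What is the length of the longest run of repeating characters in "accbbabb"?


Input: "accbbabb"
Scanning for longest run:
  Position 1 ('c'): new char, reset run to 1
  Position 2 ('c'): continues run of 'c', length=2
  Position 3 ('b'): new char, reset run to 1
  Position 4 ('b'): continues run of 'b', length=2
  Position 5 ('a'): new char, reset run to 1
  Position 6 ('b'): new char, reset run to 1
  Position 7 ('b'): continues run of 'b', length=2
Longest run: 'c' with length 2

2


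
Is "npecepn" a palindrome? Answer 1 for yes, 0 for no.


Input: npecepn
Reversed: npecepn
  Compare pos 0 ('n') with pos 6 ('n'): match
  Compare pos 1 ('p') with pos 5 ('p'): match
  Compare pos 2 ('e') with pos 4 ('e'): match
Result: palindrome

1


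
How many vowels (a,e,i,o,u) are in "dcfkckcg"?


Input: dcfkckcg
Checking each character:
  'd' at position 0: consonant
  'c' at position 1: consonant
  'f' at position 2: consonant
  'k' at position 3: consonant
  'c' at position 4: consonant
  'k' at position 5: consonant
  'c' at position 6: consonant
  'g' at position 7: consonant
Total vowels: 0

0


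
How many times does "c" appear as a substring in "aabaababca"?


Searching for "c" in "aabaababca"
Scanning each position:
  Position 0: "a" => no
  Position 1: "a" => no
  Position 2: "b" => no
  Position 3: "a" => no
  Position 4: "a" => no
  Position 5: "b" => no
  Position 6: "a" => no
  Position 7: "b" => no
  Position 8: "c" => MATCH
  Position 9: "a" => no
Total occurrences: 1

1


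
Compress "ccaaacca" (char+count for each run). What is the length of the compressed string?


Input: ccaaacca
Runs:
  'c' x 2 => "c2"
  'a' x 3 => "a3"
  'c' x 2 => "c2"
  'a' x 1 => "a1"
Compressed: "c2a3c2a1"
Compressed length: 8

8


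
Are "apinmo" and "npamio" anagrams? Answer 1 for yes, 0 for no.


Strings: "apinmo", "npamio"
Sorted first:  aimnop
Sorted second: aimnop
Sorted forms match => anagrams

1


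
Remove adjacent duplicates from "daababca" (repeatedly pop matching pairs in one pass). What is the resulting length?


Input: daababca
Stack-based adjacent duplicate removal:
  Read 'd': push. Stack: d
  Read 'a': push. Stack: da
  Read 'a': matches stack top 'a' => pop. Stack: d
  Read 'b': push. Stack: db
  Read 'a': push. Stack: dba
  Read 'b': push. Stack: dbab
  Read 'c': push. Stack: dbabc
  Read 'a': push. Stack: dbabca
Final stack: "dbabca" (length 6)

6


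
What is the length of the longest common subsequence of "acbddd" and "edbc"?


LCS of "acbddd" and "edbc"
DP table:
           e    d    b    c
      0    0    0    0    0
  a   0    0    0    0    0
  c   0    0    0    0    1
  b   0    0    0    1    1
  d   0    0    1    1    1
  d   0    0    1    1    1
  d   0    0    1    1    1
LCS length = dp[6][4] = 1

1


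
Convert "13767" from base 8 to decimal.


Input: "13767" in base 8
Positional expansion:
  Digit '1' (value 1) x 8^4 = 4096
  Digit '3' (value 3) x 8^3 = 1536
  Digit '7' (value 7) x 8^2 = 448
  Digit '6' (value 6) x 8^1 = 48
  Digit '7' (value 7) x 8^0 = 7
Sum = 6135

6135


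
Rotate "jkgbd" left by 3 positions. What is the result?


Input: "jkgbd", rotate left by 3
First 3 characters: "jkg"
Remaining characters: "bd"
Concatenate remaining + first: "bd" + "jkg" = "bdjkg"

bdjkg


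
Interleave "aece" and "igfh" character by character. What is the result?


Interleaving "aece" and "igfh":
  Position 0: 'a' from first, 'i' from second => "ai"
  Position 1: 'e' from first, 'g' from second => "eg"
  Position 2: 'c' from first, 'f' from second => "cf"
  Position 3: 'e' from first, 'h' from second => "eh"
Result: aiegcfeh

aiegcfeh


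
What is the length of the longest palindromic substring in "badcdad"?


Input: "badcdad"
Checking substrings for palindromes:
  [1:6] "adcda" (len 5) => palindrome
  [2:5] "dcd" (len 3) => palindrome
  [4:7] "dad" (len 3) => palindrome
Longest palindromic substring: "adcda" with length 5

5


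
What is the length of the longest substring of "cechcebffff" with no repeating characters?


Input: "cechcebffff"
Sliding window (track last position of each char):
  Position 0 ('c'): window [0,0] length 1 -- new best
  Position 1 ('e'): window [0,1] length 2 -- new best
  Position 2 ('c'): repeat (last at 0), move window start to 1
  Position 2 ('c'): window [1,2] length 2
  Position 3 ('h'): window [1,3] length 3 -- new best
  Position 4 ('c'): repeat (last at 2), move window start to 3
  Position 4 ('c'): window [3,4] length 2
  Position 5 ('e'): window [3,5] length 3
  Position 6 ('b'): window [3,6] length 4 -- new best
  Position 7 ('f'): window [3,7] length 5 -- new best
  Position 8 ('f'): repeat (last at 7), move window start to 8
  Position 8 ('f'): window [8,8] length 1
  Position 9 ('f'): repeat (last at 8), move window start to 9
  Position 9 ('f'): window [9,9] length 1
  Position 10 ('f'): repeat (last at 9), move window start to 10
  Position 10 ('f'): window [10,10] length 1
Longest substring with no repeats: "hcebf" with length 5

5


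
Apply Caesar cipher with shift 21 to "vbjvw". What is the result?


Caesar cipher: shift "vbjvw" by 21
  'v' (pos 21) + 21 = pos 16 = 'q'
  'b' (pos 1) + 21 = pos 22 = 'w'
  'j' (pos 9) + 21 = pos 4 = 'e'
  'v' (pos 21) + 21 = pos 16 = 'q'
  'w' (pos 22) + 21 = pos 17 = 'r'
Result: qweqr

qweqr


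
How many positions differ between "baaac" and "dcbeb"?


Comparing "baaac" and "dcbeb" position by position:
  Position 0: 'b' vs 'd' => DIFFER
  Position 1: 'a' vs 'c' => DIFFER
  Position 2: 'a' vs 'b' => DIFFER
  Position 3: 'a' vs 'e' => DIFFER
  Position 4: 'c' vs 'b' => DIFFER
Positions that differ: 5

5


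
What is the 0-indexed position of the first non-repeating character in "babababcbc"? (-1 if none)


Input: babababcbc
Character frequencies:
  'a': 3
  'b': 5
  'c': 2
Scanning left to right for freq == 1:
  Position 0 ('b'): freq=5, skip
  Position 1 ('a'): freq=3, skip
  Position 2 ('b'): freq=5, skip
  Position 3 ('a'): freq=3, skip
  Position 4 ('b'): freq=5, skip
  Position 5 ('a'): freq=3, skip
  Position 6 ('b'): freq=5, skip
  Position 7 ('c'): freq=2, skip
  Position 8 ('b'): freq=5, skip
  Position 9 ('c'): freq=2, skip
  No unique character found => answer = -1

-1


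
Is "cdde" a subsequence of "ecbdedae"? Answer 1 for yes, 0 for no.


Check if "cdde" is a subsequence of "ecbdedae"
Greedy scan:
  Position 0 ('e'): no match needed
  Position 1 ('c'): matches sub[0] = 'c'
  Position 2 ('b'): no match needed
  Position 3 ('d'): matches sub[1] = 'd'
  Position 4 ('e'): no match needed
  Position 5 ('d'): matches sub[2] = 'd'
  Position 6 ('a'): no match needed
  Position 7 ('e'): matches sub[3] = 'e'
All 4 characters matched => is a subsequence

1


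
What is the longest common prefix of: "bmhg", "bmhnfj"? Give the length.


Words: bmhg, bmhnfj
  Position 0: all 'b' => match
  Position 1: all 'm' => match
  Position 2: all 'h' => match
  Position 3: ('g', 'n') => mismatch, stop
LCP = "bmh" (length 3)

3


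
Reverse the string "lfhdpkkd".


Input: lfhdpkkd
Reading characters right to left:
  Position 7: 'd'
  Position 6: 'k'
  Position 5: 'k'
  Position 4: 'p'
  Position 3: 'd'
  Position 2: 'h'
  Position 1: 'f'
  Position 0: 'l'
Reversed: dkkpdhfl

dkkpdhfl


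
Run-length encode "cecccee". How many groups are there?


Input: cecccee
Scanning for consecutive runs:
  Group 1: 'c' x 1 (positions 0-0)
  Group 2: 'e' x 1 (positions 1-1)
  Group 3: 'c' x 3 (positions 2-4)
  Group 4: 'e' x 2 (positions 5-6)
Total groups: 4

4


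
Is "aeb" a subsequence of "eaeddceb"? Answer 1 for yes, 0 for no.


Check if "aeb" is a subsequence of "eaeddceb"
Greedy scan:
  Position 0 ('e'): no match needed
  Position 1 ('a'): matches sub[0] = 'a'
  Position 2 ('e'): matches sub[1] = 'e'
  Position 3 ('d'): no match needed
  Position 4 ('d'): no match needed
  Position 5 ('c'): no match needed
  Position 6 ('e'): no match needed
  Position 7 ('b'): matches sub[2] = 'b'
All 3 characters matched => is a subsequence

1


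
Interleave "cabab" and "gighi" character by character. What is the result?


Interleaving "cabab" and "gighi":
  Position 0: 'c' from first, 'g' from second => "cg"
  Position 1: 'a' from first, 'i' from second => "ai"
  Position 2: 'b' from first, 'g' from second => "bg"
  Position 3: 'a' from first, 'h' from second => "ah"
  Position 4: 'b' from first, 'i' from second => "bi"
Result: cgaibgahbi

cgaibgahbi


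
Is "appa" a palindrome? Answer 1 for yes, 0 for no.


Input: appa
Reversed: appa
  Compare pos 0 ('a') with pos 3 ('a'): match
  Compare pos 1 ('p') with pos 2 ('p'): match
Result: palindrome

1


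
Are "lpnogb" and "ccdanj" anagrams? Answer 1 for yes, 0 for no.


Strings: "lpnogb", "ccdanj"
Sorted first:  bglnop
Sorted second: accdjn
Differ at position 0: 'b' vs 'a' => not anagrams

0


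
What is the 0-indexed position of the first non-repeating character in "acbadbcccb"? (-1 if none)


Input: acbadbcccb
Character frequencies:
  'a': 2
  'b': 3
  'c': 4
  'd': 1
Scanning left to right for freq == 1:
  Position 0 ('a'): freq=2, skip
  Position 1 ('c'): freq=4, skip
  Position 2 ('b'): freq=3, skip
  Position 3 ('a'): freq=2, skip
  Position 4 ('d'): unique! => answer = 4

4


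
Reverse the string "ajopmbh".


Input: ajopmbh
Reading characters right to left:
  Position 6: 'h'
  Position 5: 'b'
  Position 4: 'm'
  Position 3: 'p'
  Position 2: 'o'
  Position 1: 'j'
  Position 0: 'a'
Reversed: hbmpoja

hbmpoja


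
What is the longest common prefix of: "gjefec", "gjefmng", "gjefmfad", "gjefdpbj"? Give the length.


Words: gjefec, gjefmng, gjefmfad, gjefdpbj
  Position 0: all 'g' => match
  Position 1: all 'j' => match
  Position 2: all 'e' => match
  Position 3: all 'f' => match
  Position 4: ('e', 'm', 'm', 'd') => mismatch, stop
LCP = "gjef" (length 4)

4


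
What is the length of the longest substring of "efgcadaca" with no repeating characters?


Input: "efgcadaca"
Sliding window (track last position of each char):
  Position 0 ('e'): window [0,0] length 1 -- new best
  Position 1 ('f'): window [0,1] length 2 -- new best
  Position 2 ('g'): window [0,2] length 3 -- new best
  Position 3 ('c'): window [0,3] length 4 -- new best
  Position 4 ('a'): window [0,4] length 5 -- new best
  Position 5 ('d'): window [0,5] length 6 -- new best
  Position 6 ('a'): repeat (last at 4), move window start to 5
  Position 6 ('a'): window [5,6] length 2
  Position 7 ('c'): window [5,7] length 3
  Position 8 ('a'): repeat (last at 6), move window start to 7
  Position 8 ('a'): window [7,8] length 2
Longest substring with no repeats: "efgcad" with length 6

6


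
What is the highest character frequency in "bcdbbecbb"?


Input: bcdbbecbb
Character counts:
  'b': 5
  'c': 2
  'd': 1
  'e': 1
Maximum frequency: 5

5


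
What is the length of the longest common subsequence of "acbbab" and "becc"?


LCS of "acbbab" and "becc"
DP table:
           b    e    c    c
      0    0    0    0    0
  a   0    0    0    0    0
  c   0    0    0    1    1
  b   0    1    1    1    1
  b   0    1    1    1    1
  a   0    1    1    1    1
  b   0    1    1    1    1
LCS length = dp[6][4] = 1

1


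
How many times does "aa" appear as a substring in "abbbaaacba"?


Searching for "aa" in "abbbaaacba"
Scanning each position:
  Position 0: "ab" => no
  Position 1: "bb" => no
  Position 2: "bb" => no
  Position 3: "ba" => no
  Position 4: "aa" => MATCH
  Position 5: "aa" => MATCH
  Position 6: "ac" => no
  Position 7: "cb" => no
  Position 8: "ba" => no
Total occurrences: 2

2
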